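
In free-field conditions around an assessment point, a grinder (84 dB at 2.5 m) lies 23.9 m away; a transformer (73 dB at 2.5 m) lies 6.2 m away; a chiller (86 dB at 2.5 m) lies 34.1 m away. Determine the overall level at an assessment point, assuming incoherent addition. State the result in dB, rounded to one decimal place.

69.1 dB

Propagate each source to the receiver with L = L_ref − 20·log₁₀(r/r_ref), then add intensities.
grinder: 84 − 20·log₁₀(23.9/2.5) = 84 − 19.61 = 64.39 dB.
transformer: 73 − 20·log₁₀(6.2/2.5) = 73 − 7.89 = 65.11 dB.
chiller: 86 − 20·log₁₀(34.1/2.5) = 86 − 22.70 = 63.30 dB.
Σ 10^(L/10) = 8.132e+06 → L_total = 10·log₁₀(8.132e+06) = 69.10 dB.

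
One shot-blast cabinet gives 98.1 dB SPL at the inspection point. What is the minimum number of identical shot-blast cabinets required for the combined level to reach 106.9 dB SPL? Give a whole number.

8

Need L₁ + 10·log₁₀ N ≥ 106.9, i.e. log₁₀ N ≥ 0.88.
N ≥ 10^(8.8/10) = 7.586, so N = 8.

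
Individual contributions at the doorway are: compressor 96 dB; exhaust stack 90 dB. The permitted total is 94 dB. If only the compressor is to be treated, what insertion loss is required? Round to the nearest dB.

Everything except the compressor sums to 10^(90/10) = 1.000e+09 in linear terms, 90.00 dB.
To meet 94 dB overall, the treated compressor may contribute at most 10^(94/10) − 1.000e+09 = 1.512e+09, i.e. 91.80 dB.
Required insertion loss = 96 − 91.80 = 4.20 dB.

4 dB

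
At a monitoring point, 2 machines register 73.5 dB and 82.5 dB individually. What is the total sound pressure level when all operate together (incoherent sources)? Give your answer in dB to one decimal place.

Incoherent sources combine by intensity addition: L_total = 10·log₁₀(Σ 10^(L_i/10)).
Σ 10^(L/10) = 10^(73.5/10) + 10^(82.5/10) = 2.002e+08.
L_total = 10·log₁₀(2.002e+08) = 83.01 dB.

83.0 dB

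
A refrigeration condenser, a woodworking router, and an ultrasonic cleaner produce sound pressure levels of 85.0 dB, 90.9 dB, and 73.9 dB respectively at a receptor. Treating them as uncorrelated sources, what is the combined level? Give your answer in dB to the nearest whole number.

Incoherent sources combine by intensity addition: L_total = 10·log₁₀(Σ 10^(L_i/10)).
Σ 10^(L/10) = 10^(85.0/10) + 10^(90.9/10) + 10^(73.9/10) = 1.571e+09.
L_total = 10·log₁₀(1.571e+09) = 91.96 dB.

92 dB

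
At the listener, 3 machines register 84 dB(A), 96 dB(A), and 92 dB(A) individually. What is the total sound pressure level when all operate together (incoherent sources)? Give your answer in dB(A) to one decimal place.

Incoherent sources combine by intensity addition: L_total = 10·log₁₀(Σ 10^(L_i/10)).
Σ 10^(L/10) = 10^(84/10) + 10^(96/10) + 10^(92/10) = 5.817e+09.
L_total = 10·log₁₀(5.817e+09) = 97.65 dB(A).

97.6 dB(A)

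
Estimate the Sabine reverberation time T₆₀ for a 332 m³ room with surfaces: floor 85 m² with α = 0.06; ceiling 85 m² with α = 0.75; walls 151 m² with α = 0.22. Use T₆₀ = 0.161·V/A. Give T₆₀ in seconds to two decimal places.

Summing Sᵢαᵢ: 85·0.06 + 85·0.75 + 151·0.22 = 102.07 m².
T₆₀ = 0.161·V/A = 0.161·332/102.07 = 0.524 s.

0.52 s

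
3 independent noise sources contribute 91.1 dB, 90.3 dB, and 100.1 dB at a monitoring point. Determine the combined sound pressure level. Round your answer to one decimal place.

101.0 dB

For uncorrelated sources the intensities add, so convert each level to linear form, sum, and take 10·log₁₀ of the total.
Σ 10^(L/10) = 10^(91.1/10) + 10^(90.3/10) + 10^(100.1/10) = 1.259e+10.
L_total = 10·log₁₀(1.259e+10) = 101.00 dB.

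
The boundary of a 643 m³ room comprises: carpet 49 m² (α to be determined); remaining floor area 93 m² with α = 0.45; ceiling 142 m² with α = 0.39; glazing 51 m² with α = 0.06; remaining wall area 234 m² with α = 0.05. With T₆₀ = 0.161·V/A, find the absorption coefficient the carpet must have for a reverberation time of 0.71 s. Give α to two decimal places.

A = 0.161·V/T₆₀ = 0.161·643/0.71 = 145.81 m² sabins.
Absorption from the other surfaces = 93·0.45 + 142·0.39 + 51·0.06 + 234·0.05 = 111.99 m², so the carpet must supply 33.82 m² over 49 m².
α = 33.82/49 = 0.690.

0.69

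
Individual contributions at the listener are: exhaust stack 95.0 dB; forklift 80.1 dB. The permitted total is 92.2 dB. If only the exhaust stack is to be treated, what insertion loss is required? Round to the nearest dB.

3 dB

The untreated sources together contribute 10^(80.1/10) = 1.023e+08, i.e. 80.10 dB.
The limit corresponds to 10^(92.2/10) = 1.660e+09; subtracting the fixed part leaves 1.557e+09 for the exhaust stack, i.e. 91.92 dB.
So the exhaust stack must be reduced from 95.0 to 91.92 dB: IL = 3.08 dB.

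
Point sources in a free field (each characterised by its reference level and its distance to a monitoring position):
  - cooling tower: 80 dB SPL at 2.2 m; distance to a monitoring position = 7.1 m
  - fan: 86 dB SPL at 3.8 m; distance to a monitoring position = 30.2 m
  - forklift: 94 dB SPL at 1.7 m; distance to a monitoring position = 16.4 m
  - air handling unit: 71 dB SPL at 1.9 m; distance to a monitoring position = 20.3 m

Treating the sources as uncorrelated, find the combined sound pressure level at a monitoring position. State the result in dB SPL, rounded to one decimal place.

76.3 dB SPL

Propagate each source to the receiver with L = L_ref − 20·log₁₀(r/r_ref), then add intensities.
cooling tower: 80 − 20·log₁₀(7.1/2.2) = 80 − 10.18 = 69.82 dB SPL.
fan: 86 − 20·log₁₀(30.2/3.8) = 86 − 18.00 = 68.00 dB SPL.
forklift: 94 − 20·log₁₀(16.4/1.7) = 94 − 19.69 = 74.31 dB SPL.
air handling unit: 71 − 20·log₁₀(20.3/1.9) = 71 − 20.57 = 50.43 dB SPL.
Σ 10^(L/10) = 4.301e+07 → L_total = 10·log₁₀(4.301e+07) = 76.34 dB SPL.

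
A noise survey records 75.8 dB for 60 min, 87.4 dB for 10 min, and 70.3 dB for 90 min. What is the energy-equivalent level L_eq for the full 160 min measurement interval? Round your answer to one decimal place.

77.4 dB

Weight each interval's intensity by its duration and average over T = 160 min:
Σ tᵢ·10^(Lᵢ/10) = 60·10^(75.8/10) + 10·10^(87.4/10) + 90·10^(70.3/10) = 8.741e+09.
L_eq = 10·log₁₀(8.741e+09/160) = 77.37 dB.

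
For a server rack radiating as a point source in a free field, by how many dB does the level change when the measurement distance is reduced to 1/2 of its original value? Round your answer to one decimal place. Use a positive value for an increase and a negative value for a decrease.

With spherical spreading the level changes by −20·log₁₀(r₂/r₁).
ΔL = −20·log₁₀(0.5) = +6.02 dB.

+6.0 dB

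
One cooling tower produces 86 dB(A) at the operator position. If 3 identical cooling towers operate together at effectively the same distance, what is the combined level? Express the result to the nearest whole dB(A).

91 dB(A)

With 3 equal, uncorrelated contributions the intensity is 3× that of one unit, giving a rise of 10·log₁₀ 3.
L_total = 86 + 10·log₁₀(3) = 86 + 4.771 = 90.77 dB(A).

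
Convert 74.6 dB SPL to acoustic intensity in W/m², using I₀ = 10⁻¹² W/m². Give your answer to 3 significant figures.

2.88e-05 W/m²

I/I₀ = 10^(74.6/10) = 2.884e+07, so I = 2.884e+07 × 10⁻¹² W/m².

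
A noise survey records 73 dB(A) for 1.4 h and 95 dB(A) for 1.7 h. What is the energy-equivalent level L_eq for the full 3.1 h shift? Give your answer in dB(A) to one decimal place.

Weight each interval's intensity by its duration and average over T = 3.1 h:
Σ tᵢ·10^(Lᵢ/10) = 1.4·10^(73/10) + 1.7·10^(95/10) = 5.404e+09.
L_eq = 10·log₁₀(5.404e+09/3.1) = 92.41 dB(A).

92.4 dB(A)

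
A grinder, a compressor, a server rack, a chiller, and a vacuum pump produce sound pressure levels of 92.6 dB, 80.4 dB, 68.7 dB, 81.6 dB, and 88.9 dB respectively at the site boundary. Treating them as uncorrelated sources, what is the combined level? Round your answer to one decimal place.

94.6 dB

Incoherent sources combine by intensity addition: L_total = 10·log₁₀(Σ 10^(L_i/10)).
Σ 10^(L/10) = 10^(92.6/10) + 10^(80.4/10) + 10^(68.7/10) + 10^(81.6/10) + 10^(88.9/10) = 2.858e+09.
L_total = 10·log₁₀(2.858e+09) = 94.56 dB.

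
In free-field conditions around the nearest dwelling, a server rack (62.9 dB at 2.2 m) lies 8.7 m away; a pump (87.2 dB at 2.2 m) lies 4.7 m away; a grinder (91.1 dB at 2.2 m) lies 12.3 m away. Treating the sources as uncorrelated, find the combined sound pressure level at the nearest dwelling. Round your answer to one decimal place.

First find each source's level at the receiver (point-source: −20·log₁₀(r/r_ref)), then combine on an intensity basis.
server rack: 62.9 − 20·log₁₀(8.7/2.2) = 62.9 − 11.94 = 50.96 dB.
pump: 87.2 − 20·log₁₀(4.7/2.2) = 87.2 − 6.59 = 80.61 dB.
grinder: 91.1 − 20·log₁₀(12.3/2.2) = 91.1 − 14.95 = 76.15 dB.
Σ 10^(L/10) = 1.563e+08 → L_total = 10·log₁₀(1.563e+08) = 81.94 dB.

81.9 dB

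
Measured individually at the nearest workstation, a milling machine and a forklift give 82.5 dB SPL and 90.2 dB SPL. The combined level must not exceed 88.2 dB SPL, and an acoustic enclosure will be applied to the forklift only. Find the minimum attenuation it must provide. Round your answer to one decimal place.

Everything except the forklift sums to 10^(82.5/10) = 1.778e+08 in linear terms, 82.50 dB SPL.
The limit corresponds to 10^(88.2/10) = 6.607e+08; subtracting the fixed part leaves 4.829e+08 for the forklift, i.e. 86.84 dB SPL.
So the forklift must be reduced from 90.2 to 86.84 dB SPL: IL = 3.36 dB.

3.4 dB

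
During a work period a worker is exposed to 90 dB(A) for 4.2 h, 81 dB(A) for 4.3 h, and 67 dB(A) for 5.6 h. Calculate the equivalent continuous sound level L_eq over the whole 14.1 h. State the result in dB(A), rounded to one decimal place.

85.3 dB(A)

L_eq = 10·log₁₀[(1/T)·Σ tᵢ·10^(Lᵢ/10)] with T = 14.1 h.
Σ tᵢ·10^(Lᵢ/10) = 4.2·10^(90/10) + 4.3·10^(81/10) + 5.6·10^(67/10) = 4.769e+09.
L_eq = 10·log₁₀(4.769e+09/14.1) = 85.29 dB(A).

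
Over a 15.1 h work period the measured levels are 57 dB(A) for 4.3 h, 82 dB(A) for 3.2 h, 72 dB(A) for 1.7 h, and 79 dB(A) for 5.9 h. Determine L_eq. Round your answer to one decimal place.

78.2 dB(A)

Weight each interval's intensity by its duration and average over T = 15.1 h:
Σ tᵢ·10^(Lᵢ/10) = 4.3·10^(57/10) + 3.2·10^(82/10) + 1.7·10^(72/10) + 5.9·10^(79/10) = 1.005e+09.
L_eq = 10·log₁₀(1.005e+09/15.1) = 78.23 dB(A).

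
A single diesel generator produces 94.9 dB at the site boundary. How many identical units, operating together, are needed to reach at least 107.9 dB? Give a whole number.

Need L₁ + 10·log₁₀ N ≥ 107.9, i.e. log₁₀ N ≥ 1.30.
N ≥ 10^(13.0/10) = 19.953, so N = 20.

20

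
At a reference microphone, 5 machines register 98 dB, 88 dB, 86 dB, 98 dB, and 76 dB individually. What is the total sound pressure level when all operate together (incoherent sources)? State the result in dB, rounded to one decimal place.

101.4 dB

For uncorrelated sources the intensities add, so convert each level to linear form, sum, and take 10·log₁₀ of the total.
Σ 10^(L/10) = 10^(98/10) + 10^(88/10) + 10^(86/10) + 10^(98/10) + 10^(76/10) = 1.369e+10.
L_total = 10·log₁₀(1.369e+10) = 101.36 dB.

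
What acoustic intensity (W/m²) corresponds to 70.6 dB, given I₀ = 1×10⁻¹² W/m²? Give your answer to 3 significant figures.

I = I₀·10^(L/10) = 10⁻¹² × 10^(70.6/10) = 10^(-4.940).

1.15e-05 W/m²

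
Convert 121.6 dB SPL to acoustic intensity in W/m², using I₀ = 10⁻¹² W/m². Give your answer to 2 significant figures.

1.4 W/m²

L = 10·log₁₀(I/I₀) ⇒ I = I₀·10^(L/10) = 10⁻¹² × 10^12.16.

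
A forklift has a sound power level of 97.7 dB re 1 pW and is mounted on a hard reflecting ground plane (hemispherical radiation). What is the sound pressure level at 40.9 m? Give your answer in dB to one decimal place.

57.5 dB

L_p = L_w − 10·log₁₀(2π·r²) with r = 40.9 m.
2π·r² = 1.051e+04 m², 10·log₁₀ of that is 40.216 dB.
L_p = 97.7 − 40.216 = 57.48 dB.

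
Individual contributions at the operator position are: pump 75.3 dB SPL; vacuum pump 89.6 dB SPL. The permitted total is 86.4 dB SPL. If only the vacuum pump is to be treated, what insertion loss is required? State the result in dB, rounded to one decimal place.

3.6 dB

The untreated sources together contribute 10^(75.3/10) = 3.388e+07, i.e. 75.30 dB SPL.
The limit corresponds to 10^(86.4/10) = 4.365e+08; subtracting the fixed part leaves 4.026e+08 for the vacuum pump, i.e. 86.05 dB SPL.
Required insertion loss = 89.6 − 86.05 = 3.55 dB.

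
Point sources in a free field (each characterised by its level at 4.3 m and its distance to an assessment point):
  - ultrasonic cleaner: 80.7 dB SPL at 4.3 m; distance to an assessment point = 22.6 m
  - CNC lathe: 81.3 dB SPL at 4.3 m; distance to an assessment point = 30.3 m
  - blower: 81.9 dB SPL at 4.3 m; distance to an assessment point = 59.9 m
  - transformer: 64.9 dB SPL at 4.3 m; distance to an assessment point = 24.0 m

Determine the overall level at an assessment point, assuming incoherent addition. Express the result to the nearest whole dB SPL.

Apply inverse-square spreading to bring every level to the receiver, then sum 10^(L/10).
ultrasonic cleaner: 80.7 − 20·log₁₀(22.6/4.3) = 80.7 − 14.41 = 66.29 dB SPL.
CNC lathe: 81.3 − 20·log₁₀(30.3/4.3) = 81.3 − 16.96 = 64.34 dB SPL.
blower: 81.9 − 20·log₁₀(59.9/4.3) = 81.9 − 22.88 = 59.02 dB SPL.
transformer: 64.9 − 20·log₁₀(24.0/4.3) = 64.9 − 14.93 = 49.97 dB SPL.
Σ 10^(L/10) = 7.867e+06 → L_total = 10·log₁₀(7.867e+06) = 68.96 dB SPL.

69 dB SPL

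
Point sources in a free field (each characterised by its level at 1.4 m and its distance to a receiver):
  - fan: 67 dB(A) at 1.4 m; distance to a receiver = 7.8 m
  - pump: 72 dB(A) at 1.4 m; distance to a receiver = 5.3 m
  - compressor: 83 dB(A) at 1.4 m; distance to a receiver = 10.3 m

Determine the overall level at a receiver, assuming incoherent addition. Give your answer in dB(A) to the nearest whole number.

67 dB(A)

Propagate each source to the receiver with L = L_ref − 20·log₁₀(r/r_ref), then add intensities.
fan: 67 − 20·log₁₀(7.8/1.4) = 67 − 14.92 = 52.08 dB(A).
pump: 72 − 20·log₁₀(5.3/1.4) = 72 − 11.56 = 60.44 dB(A).
compressor: 83 − 20·log₁₀(10.3/1.4) = 83 − 17.33 = 65.67 dB(A).
Σ 10^(L/10) = 4.954e+06 → L_total = 10·log₁₀(4.954e+06) = 66.95 dB(A).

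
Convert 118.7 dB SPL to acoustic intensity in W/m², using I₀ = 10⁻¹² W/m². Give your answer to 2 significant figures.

L = 10·log₁₀(I/I₀) ⇒ I = I₀·10^(L/10) = 10⁻¹² × 10^11.87.

0.74 W/m²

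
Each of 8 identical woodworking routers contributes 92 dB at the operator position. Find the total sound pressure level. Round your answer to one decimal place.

101.0 dB

N identical incoherent sources raise the level by 10·log₁₀ N.
L_total = 92 + 10·log₁₀(8) = 92 + 9.031 = 101.03 dB.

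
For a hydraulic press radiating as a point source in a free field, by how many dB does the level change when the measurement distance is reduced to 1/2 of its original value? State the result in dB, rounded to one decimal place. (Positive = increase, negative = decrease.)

A point source loses 6 dB per doubling of distance; generally ΔL = −20·log₁₀(r₂/r₁).
ΔL = −20·log₁₀(0.5) = +6.02 dB.

+6.0 dB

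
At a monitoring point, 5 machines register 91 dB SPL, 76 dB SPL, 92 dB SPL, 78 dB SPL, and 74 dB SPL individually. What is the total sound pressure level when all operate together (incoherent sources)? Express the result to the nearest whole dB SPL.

95 dB SPL

Incoherent sources combine by intensity addition: L_total = 10·log₁₀(Σ 10^(L_i/10)).
Σ 10^(L/10) = 10^(91/10) + 10^(76/10) + 10^(92/10) + 10^(78/10) + 10^(74/10) = 2.972e+09.
L_total = 10·log₁₀(2.972e+09) = 94.73 dB SPL.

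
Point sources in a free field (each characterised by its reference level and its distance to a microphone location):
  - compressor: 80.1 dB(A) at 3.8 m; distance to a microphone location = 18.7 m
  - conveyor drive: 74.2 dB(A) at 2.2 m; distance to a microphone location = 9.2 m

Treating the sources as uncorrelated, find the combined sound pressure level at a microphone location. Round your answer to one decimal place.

67.6 dB(A)

Apply inverse-square spreading to bring every level to the receiver, then sum 10^(L/10).
compressor: 80.1 − 20·log₁₀(18.7/3.8) = 80.1 − 13.84 = 66.26 dB(A).
conveyor drive: 74.2 − 20·log₁₀(9.2/2.2) = 74.2 − 12.43 = 61.77 dB(A).
Σ 10^(L/10) = 5.730e+06 → L_total = 10·log₁₀(5.730e+06) = 67.58 dB(A).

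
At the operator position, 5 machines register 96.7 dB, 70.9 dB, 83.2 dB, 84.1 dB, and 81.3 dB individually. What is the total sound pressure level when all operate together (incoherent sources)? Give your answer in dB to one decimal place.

For uncorrelated sources the intensities add, so convert each level to linear form, sum, and take 10·log₁₀ of the total.
Σ 10^(L/10) = 10^(96.7/10) + 10^(70.9/10) + 10^(83.2/10) + 10^(84.1/10) + 10^(81.3/10) = 5.291e+09.
L_total = 10·log₁₀(5.291e+09) = 97.23 dB.

97.2 dB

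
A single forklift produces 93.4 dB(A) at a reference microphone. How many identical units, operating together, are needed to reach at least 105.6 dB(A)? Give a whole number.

Need L₁ + 10·log₁₀ N ≥ 105.6, i.e. log₁₀ N ≥ 1.22.
N ≥ 10^(12.2/10) = 16.596, so N = 17.

17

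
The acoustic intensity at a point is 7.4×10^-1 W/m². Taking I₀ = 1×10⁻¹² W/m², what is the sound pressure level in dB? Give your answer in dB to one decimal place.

I/I₀ = 7.4×10^-1/10⁻¹² = 7.4×10^11, and L = 10·log₁₀(I/I₀).
L = 10·(0.8692 + 11) = 118.69 dB.

118.7 dB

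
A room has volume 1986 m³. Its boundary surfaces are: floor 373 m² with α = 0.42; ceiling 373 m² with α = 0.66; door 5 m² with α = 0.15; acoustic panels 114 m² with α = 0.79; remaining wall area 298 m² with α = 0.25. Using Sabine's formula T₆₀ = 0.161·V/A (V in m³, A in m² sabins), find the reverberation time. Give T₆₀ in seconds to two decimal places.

0.56 s

Total absorption A = 373·0.42 + 373·0.66 + 5·0.15 + 114·0.79 + 298·0.25 = 568.15 m² sabins.
T₆₀ = 0.161·V/A = 0.161·1986/568.15 = 0.563 s.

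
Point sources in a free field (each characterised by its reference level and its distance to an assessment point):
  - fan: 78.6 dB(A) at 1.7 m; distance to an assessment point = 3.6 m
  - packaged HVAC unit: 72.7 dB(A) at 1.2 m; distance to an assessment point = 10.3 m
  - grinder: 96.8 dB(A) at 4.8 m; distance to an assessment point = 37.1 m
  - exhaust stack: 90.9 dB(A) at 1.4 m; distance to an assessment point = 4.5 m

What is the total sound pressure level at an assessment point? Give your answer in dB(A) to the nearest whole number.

Apply inverse-square spreading to bring every level to the receiver, then sum 10^(L/10).
fan: 78.6 − 20·log₁₀(3.6/1.7) = 78.6 − 6.52 = 72.08 dB(A).
packaged HVAC unit: 72.7 − 20·log₁₀(10.3/1.2) = 72.7 − 18.67 = 54.03 dB(A).
grinder: 96.8 − 20·log₁₀(37.1/4.8) = 96.8 − 17.76 = 79.04 dB(A).
exhaust stack: 90.9 − 20·log₁₀(4.5/1.4) = 90.9 − 10.14 = 80.76 dB(A).
Σ 10^(L/10) = 2.156e+08 → L_total = 10·log₁₀(2.156e+08) = 83.34 dB(A).

83 dB(A)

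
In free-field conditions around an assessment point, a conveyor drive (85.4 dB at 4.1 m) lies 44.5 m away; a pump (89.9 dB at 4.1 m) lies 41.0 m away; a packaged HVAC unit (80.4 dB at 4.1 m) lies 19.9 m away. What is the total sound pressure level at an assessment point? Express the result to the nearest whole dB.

72 dB

Apply inverse-square spreading to bring every level to the receiver, then sum 10^(L/10).
conveyor drive: 85.4 − 20·log₁₀(44.5/4.1) = 85.4 − 20.71 = 64.69 dB.
pump: 89.9 − 20·log₁₀(41.0/4.1) = 89.9 − 20.00 = 69.90 dB.
packaged HVAC unit: 80.4 − 20·log₁₀(19.9/4.1) = 80.4 − 13.72 = 66.68 dB.
Σ 10^(L/10) = 1.737e+07 → L_total = 10·log₁₀(1.737e+07) = 72.40 dB.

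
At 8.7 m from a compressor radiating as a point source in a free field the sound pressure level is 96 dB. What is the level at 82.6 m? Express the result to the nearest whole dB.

76 dB

Point-source attenuation: ΔL = 20·log₁₀(r₂/r₁) = 20·log₁₀(82.6/8.7) = 19.549 dB.
L₂ = 96 − 20·log₁₀(82.6/8.7) = 96 − 19.549 = 76.45 dB.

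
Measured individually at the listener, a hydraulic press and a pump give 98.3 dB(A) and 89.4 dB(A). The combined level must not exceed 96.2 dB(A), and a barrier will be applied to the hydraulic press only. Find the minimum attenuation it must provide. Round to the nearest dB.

Fixed contribution from the other source: Σ 10^(L/10) = 10^(89.4/10) = 8.710e+08 (89.40 dB(A)).
To meet 96.2 dB(A) overall, the treated hydraulic press may contribute at most 10^(96.2/10) − 8.710e+08 = 3.298e+09, i.e. 95.18 dB(A).
Required insertion loss = 98.3 − 95.18 = 3.12 dB.

3 dB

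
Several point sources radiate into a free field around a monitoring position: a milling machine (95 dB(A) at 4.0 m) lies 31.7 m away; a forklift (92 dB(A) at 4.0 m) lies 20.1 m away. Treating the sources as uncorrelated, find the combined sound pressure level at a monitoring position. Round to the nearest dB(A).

81 dB(A)

Apply inverse-square spreading to bring every level to the receiver, then sum 10^(L/10).
milling machine: 95 − 20·log₁₀(31.7/4.0) = 95 − 17.98 = 77.02 dB(A).
forklift: 92 − 20·log₁₀(20.1/4.0) = 92 − 14.02 = 77.98 dB(A).
Σ 10^(L/10) = 1.131e+08 → L_total = 10·log₁₀(1.131e+08) = 80.54 dB(A).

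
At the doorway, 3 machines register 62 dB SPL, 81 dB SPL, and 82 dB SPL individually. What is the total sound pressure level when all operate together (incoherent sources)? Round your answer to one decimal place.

For uncorrelated sources the intensities add, so convert each level to linear form, sum, and take 10·log₁₀ of the total.
Σ 10^(L/10) = 10^(62/10) + 10^(81/10) + 10^(82/10) = 2.860e+08.
L_total = 10·log₁₀(2.860e+08) = 84.56 dB SPL.

84.6 dB SPL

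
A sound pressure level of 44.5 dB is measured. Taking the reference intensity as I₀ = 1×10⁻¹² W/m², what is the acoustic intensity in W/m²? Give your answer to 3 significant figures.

I = I₀·10^(L/10) = 10⁻¹² × 10^(44.5/10) = 10^(-7.550).

2.82e-08 W/m²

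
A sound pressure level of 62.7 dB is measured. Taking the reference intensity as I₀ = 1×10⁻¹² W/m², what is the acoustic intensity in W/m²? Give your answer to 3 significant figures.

L = 10·log₁₀(I/I₀) ⇒ I = I₀·10^(L/10) = 10⁻¹² × 10^6.27.

1.86e-06 W/m²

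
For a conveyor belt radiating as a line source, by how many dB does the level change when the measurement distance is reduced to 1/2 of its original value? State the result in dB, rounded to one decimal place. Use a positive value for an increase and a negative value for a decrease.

+3.0 dB

With cylindrical spreading the level changes by −10·log₁₀(r₂/r₁).
ΔL = −10·log₁₀(0.5) = +3.01 dB.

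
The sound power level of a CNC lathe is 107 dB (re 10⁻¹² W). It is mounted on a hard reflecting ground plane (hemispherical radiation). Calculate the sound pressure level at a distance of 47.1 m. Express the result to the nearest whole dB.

The power spreads over a hemisphere of area 2π·r², so L_p = L_w − 10·log₁₀(2π·r²).
2π·r² = 1.394e+04 m², 10·log₁₀ of that is 41.442 dB.
L_p = 107 − 41.442 = 65.56 dB.

66 dB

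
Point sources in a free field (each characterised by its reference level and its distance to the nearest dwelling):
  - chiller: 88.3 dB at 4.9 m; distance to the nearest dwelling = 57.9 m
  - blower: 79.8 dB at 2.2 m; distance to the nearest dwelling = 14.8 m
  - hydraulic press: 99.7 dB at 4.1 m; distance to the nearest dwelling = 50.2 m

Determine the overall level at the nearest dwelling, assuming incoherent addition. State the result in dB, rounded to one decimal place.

78.4 dB

Propagate each source to the receiver with L = L_ref − 20·log₁₀(r/r_ref), then add intensities.
chiller: 88.3 − 20·log₁₀(57.9/4.9) = 88.3 − 21.45 = 66.85 dB.
blower: 79.8 − 20·log₁₀(14.8/2.2) = 79.8 − 16.56 = 63.24 dB.
hydraulic press: 99.7 − 20·log₁₀(50.2/4.1) = 99.7 − 21.76 = 77.94 dB.
Σ 10^(L/10) = 6.921e+07 → L_total = 10·log₁₀(6.921e+07) = 78.40 dB.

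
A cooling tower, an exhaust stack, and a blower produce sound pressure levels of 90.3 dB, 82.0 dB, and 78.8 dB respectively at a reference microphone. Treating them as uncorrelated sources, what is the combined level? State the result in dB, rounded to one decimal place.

For uncorrelated sources the intensities add, so convert each level to linear form, sum, and take 10·log₁₀ of the total.
Σ 10^(L/10) = 10^(90.3/10) + 10^(82.0/10) + 10^(78.8/10) = 1.306e+09.
L_total = 10·log₁₀(1.306e+09) = 91.16 dB.

91.2 dB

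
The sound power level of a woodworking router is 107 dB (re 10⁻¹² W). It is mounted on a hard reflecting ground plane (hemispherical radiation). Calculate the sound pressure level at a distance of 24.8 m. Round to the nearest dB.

Free-field hemispherical radiation: L_p = L_w − 10·log₁₀(2π·r²), r = 24.8 m.
2π·r² = 3864 m², 10·log₁₀ of that is 35.871 dB.
L_p = 107 − 35.871 = 71.13 dB.

71 dB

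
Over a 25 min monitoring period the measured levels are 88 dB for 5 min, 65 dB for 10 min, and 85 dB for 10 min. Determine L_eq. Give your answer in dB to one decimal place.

84.0 dB

The energy average is taken in the linear domain: L_eq = 10·log₁₀[(Σ tᵢ·10^(Lᵢ/10))/T], T = 25 min.
Σ tᵢ·10^(Lᵢ/10) = 5·10^(88/10) + 10·10^(65/10) + 10·10^(85/10) = 6.349e+09.
L_eq = 10·log₁₀(6.349e+09/25) = 84.05 dB.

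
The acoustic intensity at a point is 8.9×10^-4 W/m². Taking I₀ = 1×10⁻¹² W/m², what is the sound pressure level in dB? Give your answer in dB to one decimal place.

89.5 dB

I/I₀ = 8.9×10^-4/10⁻¹² = 8.9×10^8, and L = 10·log₁₀(I/I₀).
L = 10·(0.9494 + 8) = 89.49 dB.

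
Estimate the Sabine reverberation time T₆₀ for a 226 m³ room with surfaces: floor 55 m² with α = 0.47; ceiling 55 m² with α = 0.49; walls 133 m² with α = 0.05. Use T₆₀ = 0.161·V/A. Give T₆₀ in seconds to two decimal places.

Total absorption A = 55·0.47 + 55·0.49 + 133·0.05 = 59.45 m² sabins.
T₆₀ = 0.161 × 226 / 59.45 = 0.612 s.

0.61 s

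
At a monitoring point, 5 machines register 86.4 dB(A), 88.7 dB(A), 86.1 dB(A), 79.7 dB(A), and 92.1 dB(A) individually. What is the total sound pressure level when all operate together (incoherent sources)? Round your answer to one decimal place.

95.2 dB(A)

For uncorrelated sources the intensities add, so convert each level to linear form, sum, and take 10·log₁₀ of the total.
Σ 10^(L/10) = 10^(86.4/10) + 10^(88.7/10) + 10^(86.1/10) + 10^(79.7/10) + 10^(92.1/10) = 3.300e+09.
L_total = 10·log₁₀(3.300e+09) = 95.19 dB(A).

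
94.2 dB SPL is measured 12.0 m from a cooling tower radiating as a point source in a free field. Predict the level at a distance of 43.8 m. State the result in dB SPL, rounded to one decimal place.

83.0 dB SPL

For a point source, L₂ = L₁ − 20·log₁₀(r₂/r₁).
L₂ = 94.2 − 20·log₁₀(43.8/12.0) = 94.2 − 11.246 = 82.95 dB SPL.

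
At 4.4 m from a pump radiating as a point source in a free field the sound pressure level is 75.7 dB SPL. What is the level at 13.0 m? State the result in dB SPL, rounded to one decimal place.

66.3 dB SPL

Spherical spreading from a point source gives a 20·log₁₀(r₂/r₁) drop.
L₂ = 75.7 − 20·log₁₀(13.0/4.4) = 75.7 − 9.410 = 66.29 dB SPL.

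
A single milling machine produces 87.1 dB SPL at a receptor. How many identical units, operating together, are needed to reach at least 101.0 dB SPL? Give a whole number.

The shortfall is 101.0 − 87.1 = 13.9 dB, and N units add 10·log₁₀ N, so need 10·log₁₀ N ≥ 13.9.
N ≥ 10^(13.9/10) = 24.547, so N = 25.

25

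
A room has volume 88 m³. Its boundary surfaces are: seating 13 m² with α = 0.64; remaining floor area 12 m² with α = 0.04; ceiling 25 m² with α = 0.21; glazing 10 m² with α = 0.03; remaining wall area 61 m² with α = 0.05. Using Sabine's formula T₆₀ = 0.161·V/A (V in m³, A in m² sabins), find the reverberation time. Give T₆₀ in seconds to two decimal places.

0.81 s

Summing Sᵢαᵢ: 13·0.64 + 12·0.04 + 25·0.21 + 10·0.03 + 61·0.05 = 17.40 m².
T₆₀ = 0.161·V/A = 0.161·88/17.40 = 0.814 s.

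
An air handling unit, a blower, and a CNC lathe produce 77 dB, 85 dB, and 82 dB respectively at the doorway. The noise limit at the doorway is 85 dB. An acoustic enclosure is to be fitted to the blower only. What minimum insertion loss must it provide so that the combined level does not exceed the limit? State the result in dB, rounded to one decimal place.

4.7 dB

Everything except the blower sums to 10^(77/10) + 10^(82/10) = 2.086e+08 in linear terms, 83.19 dB.
The limit corresponds to 10^(85/10) = 3.162e+08; subtracting the fixed part leaves 1.076e+08 for the blower, i.e. 80.32 dB.
Required insertion loss = 85 − 80.32 = 4.68 dB.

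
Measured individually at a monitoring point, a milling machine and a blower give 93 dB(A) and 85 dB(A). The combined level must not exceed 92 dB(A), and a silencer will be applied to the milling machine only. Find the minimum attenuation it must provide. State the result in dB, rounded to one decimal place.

2.0 dB

Everything except the milling machine sums to 10^(85/10) = 3.162e+08 in linear terms, 85.00 dB(A).
To meet 92 dB(A) overall, the treated milling machine may contribute at most 10^(92/10) − 3.162e+08 = 1.269e+09, i.e. 91.03 dB(A).
Required insertion loss = 93 − 91.03 = 1.97 dB.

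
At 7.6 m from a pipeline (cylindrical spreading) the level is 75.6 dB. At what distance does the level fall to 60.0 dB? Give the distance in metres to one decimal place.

275.9 m

Line-source spreading drops the level by 10·log₁₀(r₂/r₁); inverting, r₂/r₁ = 10^(ΔL/10).
r₂ = 7.6·10^((75.6−60.0)/10) = 7.6·10^(15.6/10) = 275.94 m.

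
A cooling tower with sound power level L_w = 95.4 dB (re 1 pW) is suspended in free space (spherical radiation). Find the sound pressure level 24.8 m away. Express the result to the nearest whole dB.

Free-field spherical radiation: L_p = L_w − 10·log₁₀(4π·r²), r = 24.8 m.
4π·r² = 7729 m², 10·log₁₀ of that is 38.881 dB.
L_p = 95.4 − 38.881 = 56.52 dB.

57 dB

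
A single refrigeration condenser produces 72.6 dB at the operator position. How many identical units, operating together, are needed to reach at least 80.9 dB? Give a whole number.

7

The shortfall is 80.9 − 72.6 = 8.3 dB, and N units add 10·log₁₀ N, so need 10·log₁₀ N ≥ 8.3.
N ≥ 10^(8.3/10) = 6.761, so N = 7.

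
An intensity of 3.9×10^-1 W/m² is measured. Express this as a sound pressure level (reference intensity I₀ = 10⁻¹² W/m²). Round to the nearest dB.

I/I₀ = 3.9×10^-1/10⁻¹² = 3.9×10^11, and L = 10·log₁₀(I/I₀).
L = 10·(0.5911 + 11) = 115.91 dB.

116 dB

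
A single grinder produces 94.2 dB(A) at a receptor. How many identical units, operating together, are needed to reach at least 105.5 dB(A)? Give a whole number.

14

N identical sources give L₁ + 10·log₁₀ N, so require 10·log₁₀ N ≥ 105.5 − 94.2 = 11.3 dB.
N ≥ 10^(11.3/10) = 13.490, so N = 14.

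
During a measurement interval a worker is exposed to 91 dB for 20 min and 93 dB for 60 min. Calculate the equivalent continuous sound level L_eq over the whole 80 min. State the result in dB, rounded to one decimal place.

92.6 dB

L_eq = 10·log₁₀[(1/T)·Σ tᵢ·10^(Lᵢ/10)] with T = 80 min.
Σ tᵢ·10^(Lᵢ/10) = 20·10^(91/10) + 60·10^(93/10) = 1.449e+11.
L_eq = 10·log₁₀(1.449e+11/80) = 92.58 dB.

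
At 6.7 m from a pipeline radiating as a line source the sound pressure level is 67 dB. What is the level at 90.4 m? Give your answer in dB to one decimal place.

55.7 dB

Line-source attenuation: ΔL = 10·log₁₀(r₂/r₁) = 10·log₁₀(90.4/6.7) = 11.301 dB.
L₂ = 67 − 10·log₁₀(90.4/6.7) = 67 − 11.301 = 55.70 dB.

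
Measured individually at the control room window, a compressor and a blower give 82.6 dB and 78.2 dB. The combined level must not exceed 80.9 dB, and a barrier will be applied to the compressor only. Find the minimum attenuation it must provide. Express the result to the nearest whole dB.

The untreated sources together contribute 10^(78.2/10) = 6.607e+07, i.e. 78.20 dB.
The limit corresponds to 10^(80.9/10) = 1.230e+08; subtracting the fixed part leaves 5.696e+07 for the compressor, i.e. 77.56 dB.
So the compressor must be reduced from 82.6 to 77.56 dB: IL = 5.04 dB.

5 dB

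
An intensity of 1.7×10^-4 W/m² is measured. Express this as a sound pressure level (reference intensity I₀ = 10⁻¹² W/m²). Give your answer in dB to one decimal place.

L = 10·log₁₀(I/I₀) = 10·log₁₀(1.7×10^-4/10⁻¹²) = 10·log₁₀(1.7×10^8).
L = 10·(0.2304 + 8) = 82.30 dB.

82.3 dB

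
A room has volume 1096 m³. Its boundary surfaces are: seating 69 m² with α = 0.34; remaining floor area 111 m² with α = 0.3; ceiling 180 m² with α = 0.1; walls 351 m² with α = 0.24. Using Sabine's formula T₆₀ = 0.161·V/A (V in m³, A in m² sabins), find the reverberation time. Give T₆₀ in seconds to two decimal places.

A = Σ Sᵢαᵢ = 69·0.34 + 111·0.3 + 180·0.1 + 351·0.24 = 159.00 m².
T₆₀ = 0.161 × 1096 / 159.00 = 1.110 s.

1.11 s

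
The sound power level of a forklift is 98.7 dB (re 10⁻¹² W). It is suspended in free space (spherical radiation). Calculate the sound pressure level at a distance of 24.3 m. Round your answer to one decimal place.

60.0 dB

L_p = L_w − 10·log₁₀(4π·r²) with r = 24.3 m.
4π·r² = 7420 m², 10·log₁₀ of that is 38.704 dB.
L_p = 98.7 − 38.704 = 60.00 dB.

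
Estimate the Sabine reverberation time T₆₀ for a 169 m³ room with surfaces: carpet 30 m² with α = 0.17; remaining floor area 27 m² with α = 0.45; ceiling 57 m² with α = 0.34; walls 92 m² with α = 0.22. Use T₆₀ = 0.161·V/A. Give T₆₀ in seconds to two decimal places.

0.48 s

A = Σ Sᵢαᵢ = 30·0.17 + 27·0.45 + 57·0.34 + 92·0.22 = 56.87 m².
T₆₀ = 0.161·V/A = 0.161·169/56.87 = 0.478 s.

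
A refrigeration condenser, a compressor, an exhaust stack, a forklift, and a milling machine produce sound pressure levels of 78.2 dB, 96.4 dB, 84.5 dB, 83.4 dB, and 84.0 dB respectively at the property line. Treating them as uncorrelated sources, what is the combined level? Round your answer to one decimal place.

97.1 dB

For uncorrelated sources the intensities add, so convert each level to linear form, sum, and take 10·log₁₀ of the total.
Σ 10^(L/10) = 10^(78.2/10) + 10^(96.4/10) + 10^(84.5/10) + 10^(83.4/10) + 10^(84.0/10) = 5.183e+09.
L_total = 10·log₁₀(5.183e+09) = 97.15 dB.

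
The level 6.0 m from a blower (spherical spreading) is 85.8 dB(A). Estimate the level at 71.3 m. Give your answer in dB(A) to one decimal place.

64.3 dB(A)

Point-source attenuation: ΔL = 20·log₁₀(r₂/r₁) = 20·log₁₀(71.3/6.0) = 21.499 dB.
L₂ = 85.8 − 20·log₁₀(71.3/6.0) = 85.8 − 21.499 = 64.30 dB(A).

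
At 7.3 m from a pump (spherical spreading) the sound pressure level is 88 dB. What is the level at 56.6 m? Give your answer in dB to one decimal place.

70.2 dB

Spherical spreading from a point source gives a 20·log₁₀(r₂/r₁) drop.
L₂ = 88 − 20·log₁₀(56.6/7.3) = 88 − 17.790 = 70.21 dB.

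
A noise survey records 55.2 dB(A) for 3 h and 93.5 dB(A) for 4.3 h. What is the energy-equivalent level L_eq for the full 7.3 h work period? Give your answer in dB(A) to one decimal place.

L_eq = 10·log₁₀[(1/T)·Σ tᵢ·10^(Lᵢ/10)] with T = 7.3 h.
Σ tᵢ·10^(Lᵢ/10) = 3·10^(55.2/10) + 4.3·10^(93.5/10) = 9.627e+09.
L_eq = 10·log₁₀(9.627e+09/7.3) = 91.20 dB(A).

91.2 dB(A)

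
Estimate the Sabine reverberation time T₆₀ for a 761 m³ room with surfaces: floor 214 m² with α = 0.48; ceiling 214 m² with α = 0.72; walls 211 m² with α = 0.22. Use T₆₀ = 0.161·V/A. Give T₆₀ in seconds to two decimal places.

A = Σ Sᵢαᵢ = 214·0.48 + 214·0.72 + 211·0.22 = 303.22 m².
T₆₀ = 0.161 × 761 / 303.22 = 0.404 s.

0.40 s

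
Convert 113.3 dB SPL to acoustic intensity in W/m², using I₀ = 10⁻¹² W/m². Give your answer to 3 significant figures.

I/I₀ = 10^(113.3/10) = 2.138e+11, so I = 2.138e+11 × 10⁻¹² W/m².

0.214 W/m²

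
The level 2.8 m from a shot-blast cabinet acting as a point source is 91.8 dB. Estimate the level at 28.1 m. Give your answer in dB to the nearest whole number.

Point-source attenuation: ΔL = 20·log₁₀(r₂/r₁) = 20·log₁₀(28.1/2.8) = 20.031 dB.
L₂ = 91.8 − 20·log₁₀(28.1/2.8) = 91.8 − 20.031 = 71.77 dB.

72 dB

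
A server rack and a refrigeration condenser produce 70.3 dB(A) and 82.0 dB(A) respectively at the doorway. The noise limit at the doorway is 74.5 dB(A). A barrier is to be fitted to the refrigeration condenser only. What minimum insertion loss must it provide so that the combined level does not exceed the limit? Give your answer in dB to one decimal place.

The untreated sources together contribute 10^(70.3/10) = 1.072e+07, i.e. 70.30 dB(A).
To meet 74.5 dB(A) overall, the treated refrigeration condenser may contribute at most 10^(74.5/10) − 1.072e+07 = 1.747e+07, i.e. 72.42 dB(A).
So the refrigeration condenser must be reduced from 82.0 to 72.42 dB(A): IL = 9.58 dB.

9.6 dB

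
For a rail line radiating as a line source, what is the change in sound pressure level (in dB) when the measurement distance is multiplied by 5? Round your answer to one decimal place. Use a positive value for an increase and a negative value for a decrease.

-7.0 dB

Line-source spreading: ΔL = −10·log₁₀(r₂/r₁).
ΔL = −10·log₁₀(5) = -6.99 dB.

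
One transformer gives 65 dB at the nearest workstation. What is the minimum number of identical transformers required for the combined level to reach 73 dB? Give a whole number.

N identical sources give L₁ + 10·log₁₀ N, so require 10·log₁₀ N ≥ 73 − 65 = 8.0 dB.
N ≥ 10^(8.0/10) = 6.310, so N = 7.

7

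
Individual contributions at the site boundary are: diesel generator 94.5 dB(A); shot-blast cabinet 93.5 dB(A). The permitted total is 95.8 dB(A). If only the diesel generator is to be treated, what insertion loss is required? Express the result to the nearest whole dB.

Everything except the diesel generator sums to 10^(93.5/10) = 2.239e+09 in linear terms, 93.50 dB(A).
The limit corresponds to 10^(95.8/10) = 3.802e+09; subtracting the fixed part leaves 1.563e+09 for the diesel generator, i.e. 91.94 dB(A).
So the diesel generator must be reduced from 94.5 to 91.94 dB(A): IL = 2.56 dB.

3 dB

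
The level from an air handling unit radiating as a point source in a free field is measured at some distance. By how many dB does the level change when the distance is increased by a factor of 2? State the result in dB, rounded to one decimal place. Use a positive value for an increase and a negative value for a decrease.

-6.0 dB

Point-source spreading: ΔL = −20·log₁₀(r₂/r₁).
ΔL = −20·log₁₀(2) = -6.02 dB.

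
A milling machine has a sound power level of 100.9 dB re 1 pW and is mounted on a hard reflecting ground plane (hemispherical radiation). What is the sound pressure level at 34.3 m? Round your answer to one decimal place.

Free-field hemispherical radiation: L_p = L_w − 10·log₁₀(2π·r²), r = 34.3 m.
2π·r² = 7392 m², 10·log₁₀ of that is 38.688 dB.
L_p = 100.9 − 38.688 = 62.21 dB.

62.2 dB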